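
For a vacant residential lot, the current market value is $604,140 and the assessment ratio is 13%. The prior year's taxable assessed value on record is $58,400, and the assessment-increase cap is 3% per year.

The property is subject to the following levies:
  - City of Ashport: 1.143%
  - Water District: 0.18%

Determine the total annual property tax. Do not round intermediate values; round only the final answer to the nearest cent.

$795.81

Uncapped assessed value = $604,140 × 0.13 = $78,538.2
Cap limit = $58,400 × 1.03 = $60,152
Taxable assessed value = min($78,538.2, $60,152) = $60,152 (cap binds)
City of Ashport: $60,152 × 0.01143 = $687.53736
Water District: $60,152 × 0.0018 = $108.2736
Total = $795.81096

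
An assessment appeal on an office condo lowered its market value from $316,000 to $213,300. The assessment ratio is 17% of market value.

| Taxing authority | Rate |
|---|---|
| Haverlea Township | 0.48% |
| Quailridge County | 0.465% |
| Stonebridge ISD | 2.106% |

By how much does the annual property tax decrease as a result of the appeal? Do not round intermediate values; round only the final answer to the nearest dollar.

$533

Old assessed value = $316,000 × 0.17 = $53,720
New assessed value = $213,300 × 0.17 = $36,261
Combined rate = 0.0048 + 0.00465 + 0.02106 = 0.03051
Old tax = $53,720 × 0.03051 = $1,638.9972
New tax = $36,261 × 0.03051 = $1,106.32311
Reduction = $1,638.9972 − $1,106.32311 = $532.67409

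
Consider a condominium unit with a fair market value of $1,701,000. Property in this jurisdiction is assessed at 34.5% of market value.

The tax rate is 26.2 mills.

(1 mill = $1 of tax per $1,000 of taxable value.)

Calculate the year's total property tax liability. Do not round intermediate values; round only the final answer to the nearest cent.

$15,375.34

Assessed value = $1,701,000 × 0.345 = $586,845
Tax = $586,845 × 0.0262 = $15,375.339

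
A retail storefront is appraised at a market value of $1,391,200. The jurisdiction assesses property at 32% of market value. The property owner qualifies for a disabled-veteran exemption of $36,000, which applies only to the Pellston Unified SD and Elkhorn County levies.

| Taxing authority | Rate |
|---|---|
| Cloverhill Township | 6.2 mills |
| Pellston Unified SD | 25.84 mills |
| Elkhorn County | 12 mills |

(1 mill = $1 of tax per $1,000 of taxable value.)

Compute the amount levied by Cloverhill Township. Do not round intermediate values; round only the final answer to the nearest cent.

$2,760.14

Assessed value = $1,391,200 × 0.32 = $445,184
Cloverhill Township taxable value = $445,184 (exemption does not apply)
Cloverhill Township levy = $445,184 × 0.0062 = $2,760.1408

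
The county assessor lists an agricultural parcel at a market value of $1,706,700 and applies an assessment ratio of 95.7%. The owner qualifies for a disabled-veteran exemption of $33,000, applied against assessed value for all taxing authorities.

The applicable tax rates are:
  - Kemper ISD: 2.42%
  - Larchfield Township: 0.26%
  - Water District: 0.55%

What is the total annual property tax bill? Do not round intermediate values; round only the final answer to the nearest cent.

Assessed value = $1,706,700 × 0.957 = $1,633,311.9
Taxable value = $1,633,311.9 − $33,000 = $1,600,311.9
Kemper ISD: $1,600,311.9 × 0.0242 = $38,727.54798
Larchfield Township: $1,600,311.9 × 0.0026 = $4,160.81094
Water District: $1,600,311.9 × 0.0055 = $8,801.71545
Total = $38,727.54798 + $4,160.81094 + $8,801.71545 = $51,690.07437

$51,690.07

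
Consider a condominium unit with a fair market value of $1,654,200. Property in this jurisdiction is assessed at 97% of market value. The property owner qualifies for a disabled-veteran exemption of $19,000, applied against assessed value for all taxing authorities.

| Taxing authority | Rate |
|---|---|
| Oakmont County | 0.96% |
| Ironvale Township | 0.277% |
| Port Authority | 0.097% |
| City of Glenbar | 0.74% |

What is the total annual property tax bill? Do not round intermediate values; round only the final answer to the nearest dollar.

Assessed value = $1,654,200 × 0.97 = $1,604,574
Taxable value = $1,604,574 − $19,000 = $1,585,574
Oakmont County: $1,585,574 × 0.0096 = $15,221.5104
Ironvale Township: $1,585,574 × 0.00277 = $4,392.03998
Port Authority: $1,585,574 × 0.00097 = $1,538.00678
City of Glenbar: $1,585,574 × 0.0074 = $11,733.2476
Total = $15,221.5104 + $4,392.03998 + $1,538.00678 + $11,733.2476 = $32,884.80476

$32,885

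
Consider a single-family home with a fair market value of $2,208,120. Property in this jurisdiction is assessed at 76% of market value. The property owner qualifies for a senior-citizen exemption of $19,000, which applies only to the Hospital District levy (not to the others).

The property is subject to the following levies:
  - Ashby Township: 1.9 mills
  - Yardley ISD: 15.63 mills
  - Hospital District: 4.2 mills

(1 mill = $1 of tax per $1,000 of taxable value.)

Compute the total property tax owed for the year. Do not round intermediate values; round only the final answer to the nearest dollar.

Assessed value = $2,208,120 × 0.76 = $1,678,171.2
Ashby Township: $1,678,171.2 × 0.0019 = $3,188.52528
Yardley ISD: $1,678,171.2 × 0.01563 = $26,229.815856
Hospital District: ($1,678,171.2 − $19,000) × 0.0042 = $1,659,171.2 × 0.0042 = $6,968.51904
Total = $36,386.860176

$36,387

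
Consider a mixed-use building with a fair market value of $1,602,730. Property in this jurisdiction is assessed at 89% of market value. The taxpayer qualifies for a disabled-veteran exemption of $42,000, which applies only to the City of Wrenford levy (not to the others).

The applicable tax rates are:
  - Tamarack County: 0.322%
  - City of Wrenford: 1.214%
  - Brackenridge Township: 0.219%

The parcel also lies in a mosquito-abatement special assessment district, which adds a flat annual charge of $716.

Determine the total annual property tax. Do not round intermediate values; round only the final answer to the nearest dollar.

Assessed value = $1,602,730 × 0.89 = $1,426,429.7
Tamarack County: $1,426,429.7 × 0.00322 = $4,593.103634
City of Wrenford: ($1,426,429.7 − $42,000) × 0.01214 = $1,384,429.7 × 0.01214 = $16,806.976558
Brackenridge Township: $1,426,429.7 × 0.00219 = $3,123.881043
Levies subtotal = $24,523.961235
Total = $24,523.961235 + $716 = $25,239.961235

$25,240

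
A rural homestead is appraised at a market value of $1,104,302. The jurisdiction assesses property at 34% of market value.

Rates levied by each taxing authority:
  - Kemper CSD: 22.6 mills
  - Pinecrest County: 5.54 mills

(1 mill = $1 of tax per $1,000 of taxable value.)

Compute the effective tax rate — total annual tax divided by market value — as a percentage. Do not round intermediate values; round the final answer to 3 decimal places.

Assessed value = $1,104,302 × 0.34 = $375,462.68
Kemper CSD: $375,462.68 × 0.0226 = $8,485.456568
Pinecrest County: $375,462.68 × 0.00554 = $2,080.0632472
Total tax = $10,565.5198152
Effective rate = $10,565.5198152 ÷ $1,104,302 = 0.957% of market value

0.957%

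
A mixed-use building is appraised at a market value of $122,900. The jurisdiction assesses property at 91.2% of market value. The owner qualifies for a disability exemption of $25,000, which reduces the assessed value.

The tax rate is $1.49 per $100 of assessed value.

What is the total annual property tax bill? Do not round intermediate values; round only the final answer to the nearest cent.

Assessed value = $122,900 × 0.912 = $112,084.8
Taxable value = $112,084.8 − $25,000 = $87,084.8
Tax = $87,084.8 × 0.0149 = $1,297.56352

$1,297.56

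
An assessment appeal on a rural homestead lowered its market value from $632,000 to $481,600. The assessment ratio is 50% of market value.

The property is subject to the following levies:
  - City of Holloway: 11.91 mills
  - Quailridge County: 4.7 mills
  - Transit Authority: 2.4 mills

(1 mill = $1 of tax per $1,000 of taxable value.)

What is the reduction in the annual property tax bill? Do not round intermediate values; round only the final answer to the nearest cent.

Old assessed value = $632,000 × 0.5 = $316,000
New assessed value = $481,600 × 0.5 = $240,800
Combined rate = 0.01191 + 0.0047 + 0.0024 = 0.01901
Old tax = $316,000 × 0.01901 = $6,007.16
New tax = $240,800 × 0.01901 = $4,577.608
Reduction = $6,007.16 − $4,577.608 = $1,429.552

$1,429.55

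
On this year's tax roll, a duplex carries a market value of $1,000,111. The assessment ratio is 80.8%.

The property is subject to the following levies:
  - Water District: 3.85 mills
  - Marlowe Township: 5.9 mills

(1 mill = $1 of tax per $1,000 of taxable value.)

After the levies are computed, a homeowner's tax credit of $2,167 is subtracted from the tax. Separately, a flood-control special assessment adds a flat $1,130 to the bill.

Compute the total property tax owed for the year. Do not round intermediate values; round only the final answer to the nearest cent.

Assessed value = $1,000,111 × 0.808 = $808,089.688
Water District: $808,089.688 × 0.00385 = $3,111.1452988
Marlowe Township: $808,089.688 × 0.0059 = $4,767.7291592
Levies subtotal = $7,878.874458
After credit = $7,878.874458 − $2,167 = $5,711.874458
Total = $5,711.874458 + $1,130 = $6,841.874458

$6,841.87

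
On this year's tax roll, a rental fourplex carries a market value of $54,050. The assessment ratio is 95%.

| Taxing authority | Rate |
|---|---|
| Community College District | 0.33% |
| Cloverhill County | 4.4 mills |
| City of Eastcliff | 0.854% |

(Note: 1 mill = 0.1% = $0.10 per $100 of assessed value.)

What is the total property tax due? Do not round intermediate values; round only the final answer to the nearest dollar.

Assessed value = $54,050 × 0.95 = $51,347.5
Community College District: $51,347.5 × 0.0033 = $169.44675
Cloverhill County: $51,347.5 × 0.0044 = $225.929
City of Eastcliff: $51,347.5 × 0.00854 = $438.50765
Total = $833.8834

$834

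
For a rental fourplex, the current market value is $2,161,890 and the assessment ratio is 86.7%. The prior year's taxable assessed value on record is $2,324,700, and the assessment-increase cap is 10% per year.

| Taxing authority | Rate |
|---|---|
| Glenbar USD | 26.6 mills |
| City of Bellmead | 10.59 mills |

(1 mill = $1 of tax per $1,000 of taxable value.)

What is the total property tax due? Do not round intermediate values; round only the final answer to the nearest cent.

$69,707.40

Uncapped assessed value = $2,161,890 × 0.867 = $1,874,358.63
Cap limit = $2,324,700 × 1.1 = $2,557,170
Taxable assessed value = min($1,874,358.63, $2,557,170) = $1,874,358.63 (cap does not bind)
Glenbar USD: $1,874,358.63 × 0.0266 = $49,857.939558
City of Bellmead: $1,874,358.63 × 0.01059 = $19,849.4578917
Total = $69,707.3974497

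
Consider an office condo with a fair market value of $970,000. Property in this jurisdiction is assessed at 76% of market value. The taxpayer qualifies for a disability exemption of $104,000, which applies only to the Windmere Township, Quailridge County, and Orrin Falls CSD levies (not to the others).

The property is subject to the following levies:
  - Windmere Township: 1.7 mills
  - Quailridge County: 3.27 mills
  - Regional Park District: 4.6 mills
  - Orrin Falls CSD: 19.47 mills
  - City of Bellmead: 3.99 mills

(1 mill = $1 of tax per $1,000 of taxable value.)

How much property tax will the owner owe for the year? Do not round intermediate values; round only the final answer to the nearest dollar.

Assessed value = $970,000 × 0.76 = $737,200
Windmere Township: ($737,200 − $104,000) × 0.0017 = $633,200 × 0.0017 = $1,076.44
Quailridge County: ($737,200 − $104,000) × 0.00327 = $633,200 × 0.00327 = $2,070.564
Regional Park District: $737,200 × 0.0046 = $3,391.12
Orrin Falls CSD: ($737,200 − $104,000) × 0.01947 = $633,200 × 0.01947 = $12,328.404
City of Bellmead: $737,200 × 0.00399 = $2,941.428
Total = $21,807.956

$21,808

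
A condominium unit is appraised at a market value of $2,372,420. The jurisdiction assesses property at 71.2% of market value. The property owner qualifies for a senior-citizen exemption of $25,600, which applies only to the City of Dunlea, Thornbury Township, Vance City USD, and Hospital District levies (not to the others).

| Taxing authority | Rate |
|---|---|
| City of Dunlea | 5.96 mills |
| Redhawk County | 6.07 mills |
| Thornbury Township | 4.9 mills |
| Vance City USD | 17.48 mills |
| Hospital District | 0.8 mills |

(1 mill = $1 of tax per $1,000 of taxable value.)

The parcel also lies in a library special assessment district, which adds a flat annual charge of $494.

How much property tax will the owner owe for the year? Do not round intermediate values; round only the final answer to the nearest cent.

$59,223.45

Assessed value = $2,372,420 × 0.712 = $1,689,163.04
City of Dunlea: ($1,689,163.04 − $25,600) × 0.00596 = $1,663,563.04 × 0.00596 = $9,914.8357184
Redhawk County: $1,689,163.04 × 0.00607 = $10,253.2196528
Thornbury Township: ($1,689,163.04 − $25,600) × 0.0049 = $1,663,563.04 × 0.0049 = $8,151.458896
Vance City USD: ($1,689,163.04 − $25,600) × 0.01748 = $1,663,563.04 × 0.01748 = $29,079.0819392
Hospital District: ($1,689,163.04 − $25,600) × 0.0008 = $1,663,563.04 × 0.0008 = $1,330.850432
Levies subtotal = $58,729.4466384
Total = $58,729.4466384 + $494 = $59,223.4466384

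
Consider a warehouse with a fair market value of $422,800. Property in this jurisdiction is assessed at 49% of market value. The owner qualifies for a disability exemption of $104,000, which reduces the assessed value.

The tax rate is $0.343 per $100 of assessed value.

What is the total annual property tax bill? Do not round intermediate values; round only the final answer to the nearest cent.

$353.88

Assessed value = $422,800 × 0.49 = $207,172
Taxable value = $207,172 − $104,000 = $103,172
Tax = $103,172 × 0.00343 = $353.87996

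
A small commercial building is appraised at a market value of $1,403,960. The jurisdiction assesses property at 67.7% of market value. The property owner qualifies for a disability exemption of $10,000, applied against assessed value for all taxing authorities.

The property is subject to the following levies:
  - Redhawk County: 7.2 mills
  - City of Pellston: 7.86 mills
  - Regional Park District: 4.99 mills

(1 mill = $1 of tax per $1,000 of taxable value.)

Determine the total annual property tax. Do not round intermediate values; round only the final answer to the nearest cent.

Assessed value = $1,403,960 × 0.677 = $950,480.92
Taxable value = $950,480.92 − $10,000 = $940,480.92
Redhawk County: $940,480.92 × 0.0072 = $6,771.462624
City of Pellston: $940,480.92 × 0.00786 = $7,392.1800312
Regional Park District: $940,480.92 × 0.00499 = $4,692.9997908
Total = $6,771.462624 + $7,392.1800312 + $4,692.9997908 = $18,856.642446

$18,856.64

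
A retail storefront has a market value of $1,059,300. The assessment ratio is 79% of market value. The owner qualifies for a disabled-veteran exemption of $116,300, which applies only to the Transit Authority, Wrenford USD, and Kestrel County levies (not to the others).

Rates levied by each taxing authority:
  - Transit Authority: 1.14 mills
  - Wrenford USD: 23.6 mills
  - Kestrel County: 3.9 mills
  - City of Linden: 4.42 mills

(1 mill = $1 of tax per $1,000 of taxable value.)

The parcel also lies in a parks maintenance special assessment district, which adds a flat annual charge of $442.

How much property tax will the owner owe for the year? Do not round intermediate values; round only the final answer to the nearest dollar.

$24,777

Assessed value = $1,059,300 × 0.79 = $836,847
Transit Authority: ($836,847 − $116,300) × 0.00114 = $720,547 × 0.00114 = $821.42358
Wrenford USD: ($836,847 − $116,300) × 0.0236 = $720,547 × 0.0236 = $17,004.9092
Kestrel County: ($836,847 − $116,300) × 0.0039 = $720,547 × 0.0039 = $2,810.1333
City of Linden: $836,847 × 0.00442 = $3,698.86374
Levies subtotal = $24,335.32982
Total = $24,335.32982 + $442 = $24,777.32982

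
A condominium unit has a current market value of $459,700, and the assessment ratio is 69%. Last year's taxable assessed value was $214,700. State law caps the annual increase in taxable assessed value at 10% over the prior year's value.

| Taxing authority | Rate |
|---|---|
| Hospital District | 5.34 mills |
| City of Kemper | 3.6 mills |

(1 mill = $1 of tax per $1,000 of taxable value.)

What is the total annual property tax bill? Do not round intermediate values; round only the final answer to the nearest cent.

$2,111.36

Uncapped assessed value = $459,700 × 0.69 = $317,193
Cap limit = $214,700 × 1.1 = $236,170
Taxable assessed value = min($317,193, $236,170) = $236,170 (cap binds)
Hospital District: $236,170 × 0.00534 = $1,261.1478
City of Kemper: $236,170 × 0.0036 = $850.212
Total = $2,111.3598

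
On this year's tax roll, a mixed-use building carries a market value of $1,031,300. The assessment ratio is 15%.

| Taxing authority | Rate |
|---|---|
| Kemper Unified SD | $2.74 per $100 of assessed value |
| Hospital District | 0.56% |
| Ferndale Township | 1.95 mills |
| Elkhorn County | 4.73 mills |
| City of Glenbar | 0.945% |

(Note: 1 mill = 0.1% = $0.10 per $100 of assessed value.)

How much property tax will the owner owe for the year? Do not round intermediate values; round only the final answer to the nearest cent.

Assessed value = $1,031,300 × 0.15 = $154,695
Kemper Unified SD: $154,695 × 0.0274 = $4,238.643
Hospital District: $154,695 × 0.0056 = $866.292
Ferndale Township: $154,695 × 0.00195 = $301.65525
Elkhorn County: $154,695 × 0.00473 = $731.70735
City of Glenbar: $154,695 × 0.00945 = $1,461.86775
Total = $7,600.16535

$7,600.17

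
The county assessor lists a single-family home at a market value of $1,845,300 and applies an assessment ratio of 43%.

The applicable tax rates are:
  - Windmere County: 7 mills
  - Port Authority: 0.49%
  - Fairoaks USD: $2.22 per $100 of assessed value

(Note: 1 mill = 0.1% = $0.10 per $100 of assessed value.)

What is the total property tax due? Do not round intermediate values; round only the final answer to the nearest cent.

Assessed value = $1,845,300 × 0.43 = $793,479
Windmere County: $793,479 × 0.007 = $5,554.353
Port Authority: $793,479 × 0.0049 = $3,888.0471
Fairoaks USD: $793,479 × 0.0222 = $17,615.2338
Total = $27,057.6339

$27,057.63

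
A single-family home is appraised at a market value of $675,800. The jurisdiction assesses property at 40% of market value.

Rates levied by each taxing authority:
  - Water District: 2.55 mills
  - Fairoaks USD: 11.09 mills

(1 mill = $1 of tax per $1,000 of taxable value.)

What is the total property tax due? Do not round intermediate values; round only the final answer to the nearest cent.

Assessed value = $675,800 × 0.4 = $270,320
Water District: $270,320 × 0.00255 = $689.316
Fairoaks USD: $270,320 × 0.01109 = $2,997.8488
Total = $689.316 + $2,997.8488 = $3,687.1648

$3,687.16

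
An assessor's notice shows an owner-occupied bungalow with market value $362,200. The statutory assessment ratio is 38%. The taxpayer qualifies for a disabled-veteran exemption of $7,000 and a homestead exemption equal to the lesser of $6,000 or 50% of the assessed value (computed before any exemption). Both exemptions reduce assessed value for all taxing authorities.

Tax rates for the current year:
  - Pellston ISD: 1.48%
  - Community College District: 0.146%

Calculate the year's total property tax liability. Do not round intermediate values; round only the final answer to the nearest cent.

Assessed value = $362,200 × 0.38 = $137,636
Homestead exemption = min($6,000, 50% × $137,636) = min($6,000, $68,818) = $6,000 (dollar cap binds)
Taxable value = $137,636 − $7,000 − $6,000 = $124,636
Pellston ISD: $124,636 × 0.0148 = $1,844.6128
Community College District: $124,636 × 0.00146 = $181.96856
Total = $2,026.58136

$2,026.58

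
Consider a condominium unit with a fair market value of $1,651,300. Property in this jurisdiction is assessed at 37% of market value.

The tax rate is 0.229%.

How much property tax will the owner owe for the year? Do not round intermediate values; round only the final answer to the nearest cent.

Assessed value = $1,651,300 × 0.37 = $610,981
Tax = $610,981 × 0.00229 = $1,399.14649

$1,399.15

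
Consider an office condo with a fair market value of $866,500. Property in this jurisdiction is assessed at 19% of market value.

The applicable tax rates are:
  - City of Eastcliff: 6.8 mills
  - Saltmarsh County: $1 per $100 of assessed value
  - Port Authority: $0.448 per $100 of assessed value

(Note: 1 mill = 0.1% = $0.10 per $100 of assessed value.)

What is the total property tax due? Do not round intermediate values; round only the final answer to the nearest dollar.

Assessed value = $866,500 × 0.19 = $164,635
City of Eastcliff: $164,635 × 0.0068 = $1,119.518
Saltmarsh County: $164,635 × 0.01 = $1,646.35
Port Authority: $164,635 × 0.00448 = $737.5648
Total = $3,503.4328

$3,503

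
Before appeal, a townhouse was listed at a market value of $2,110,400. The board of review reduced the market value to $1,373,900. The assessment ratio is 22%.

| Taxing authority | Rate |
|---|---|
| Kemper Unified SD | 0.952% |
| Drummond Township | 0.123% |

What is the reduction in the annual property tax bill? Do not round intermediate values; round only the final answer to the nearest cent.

$1,741.82

Old assessed value = $2,110,400 × 0.22 = $464,288
New assessed value = $1,373,900 × 0.22 = $302,258
Combined rate = 0.00952 + 0.00123 = 0.01075
Old tax = $464,288 × 0.01075 = $4,991.096
New tax = $302,258 × 0.01075 = $3,249.2735
Reduction = $4,991.096 − $3,249.2735 = $1,741.8225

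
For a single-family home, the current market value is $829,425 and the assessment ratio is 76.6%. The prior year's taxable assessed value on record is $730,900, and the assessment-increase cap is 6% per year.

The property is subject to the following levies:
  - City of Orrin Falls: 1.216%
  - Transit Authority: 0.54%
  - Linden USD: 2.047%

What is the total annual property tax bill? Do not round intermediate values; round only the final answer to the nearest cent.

Uncapped assessed value = $829,425 × 0.766 = $635,339.55
Cap limit = $730,900 × 1.06 = $774,754
Taxable assessed value = min($635,339.55, $774,754) = $635,339.55 (cap does not bind)
City of Orrin Falls: $635,339.55 × 0.01216 = $7,725.728928
Transit Authority: $635,339.55 × 0.0054 = $3,430.83357
Linden USD: $635,339.55 × 0.02047 = $13,005.4005885
Total = $24,161.9630865

$24,161.96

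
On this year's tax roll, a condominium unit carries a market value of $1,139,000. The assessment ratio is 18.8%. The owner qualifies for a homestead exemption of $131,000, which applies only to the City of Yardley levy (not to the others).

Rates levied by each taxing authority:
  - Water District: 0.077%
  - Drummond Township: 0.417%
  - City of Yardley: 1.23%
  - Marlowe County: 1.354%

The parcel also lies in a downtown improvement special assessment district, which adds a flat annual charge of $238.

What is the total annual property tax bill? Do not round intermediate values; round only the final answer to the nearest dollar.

Assessed value = $1,139,000 × 0.188 = $214,132
Water District: $214,132 × 0.00077 = $164.88164
Drummond Township: $214,132 × 0.00417 = $892.93044
City of Yardley: ($214,132 − $131,000) × 0.0123 = $83,132 × 0.0123 = $1,022.5236
Marlowe County: $214,132 × 0.01354 = $2,899.34728
Levies subtotal = $4,979.68296
Total = $4,979.68296 + $238 = $5,217.68296

$5,218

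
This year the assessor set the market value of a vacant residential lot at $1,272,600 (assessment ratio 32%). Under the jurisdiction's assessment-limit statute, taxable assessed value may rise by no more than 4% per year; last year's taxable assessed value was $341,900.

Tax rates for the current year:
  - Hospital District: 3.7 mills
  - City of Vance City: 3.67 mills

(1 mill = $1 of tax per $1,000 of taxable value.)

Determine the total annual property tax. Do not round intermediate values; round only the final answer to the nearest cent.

Uncapped assessed value = $1,272,600 × 0.32 = $407,232
Cap limit = $341,900 × 1.04 = $355,576
Taxable assessed value = min($407,232, $355,576) = $355,576 (cap binds)
Hospital District: $355,576 × 0.0037 = $1,315.6312
City of Vance City: $355,576 × 0.00367 = $1,304.96392
Total = $2,620.59512

$2,620.60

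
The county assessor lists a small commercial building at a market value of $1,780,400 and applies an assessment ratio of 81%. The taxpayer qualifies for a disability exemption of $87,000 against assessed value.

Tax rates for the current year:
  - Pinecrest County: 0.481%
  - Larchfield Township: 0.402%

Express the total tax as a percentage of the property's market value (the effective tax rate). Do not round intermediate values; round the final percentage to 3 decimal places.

Assessed value = $1,780,400 × 0.81 = $1,442,124
Taxable value = $1,442,124 − $87,000 = $1,355,124
Pinecrest County: $1,355,124 × 0.00481 = $6,518.14644
Larchfield Township: $1,355,124 × 0.00402 = $5,447.59848
Total tax = $11,965.74492
Effective rate = $11,965.74492 ÷ $1,780,400 = 0.672% of market value

0.672%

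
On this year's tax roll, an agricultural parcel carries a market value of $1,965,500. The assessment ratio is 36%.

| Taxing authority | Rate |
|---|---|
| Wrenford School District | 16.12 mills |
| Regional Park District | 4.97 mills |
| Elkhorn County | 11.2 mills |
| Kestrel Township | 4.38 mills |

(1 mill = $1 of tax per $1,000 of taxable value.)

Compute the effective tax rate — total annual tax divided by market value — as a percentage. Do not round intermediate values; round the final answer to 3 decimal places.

Assessed value = $1,965,500 × 0.36 = $707,580
Wrenford School District: $707,580 × 0.01612 = $11,406.1896
Regional Park District: $707,580 × 0.00497 = $3,516.6726
Elkhorn County: $707,580 × 0.0112 = $7,924.896
Kestrel Township: $707,580 × 0.00438 = $3,099.2004
Total tax = $25,946.9586
Effective rate = $25,946.9586 ÷ $1,965,500 = 1.320% of market value

1.320%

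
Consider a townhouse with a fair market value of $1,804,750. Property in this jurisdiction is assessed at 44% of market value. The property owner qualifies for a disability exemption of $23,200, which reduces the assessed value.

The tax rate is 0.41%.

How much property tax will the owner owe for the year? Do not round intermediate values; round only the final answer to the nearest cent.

Assessed value = $1,804,750 × 0.44 = $794,090
Taxable value = $794,090 − $23,200 = $770,890
Tax = $770,890 × 0.0041 = $3,160.649

$3,160.65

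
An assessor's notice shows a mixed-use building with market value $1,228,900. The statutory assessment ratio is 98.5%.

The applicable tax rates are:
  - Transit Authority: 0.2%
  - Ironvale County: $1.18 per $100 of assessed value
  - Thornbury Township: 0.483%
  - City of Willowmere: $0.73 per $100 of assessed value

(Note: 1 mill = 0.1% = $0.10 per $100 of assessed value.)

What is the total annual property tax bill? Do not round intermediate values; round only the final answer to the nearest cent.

Assessed value = $1,228,900 × 0.985 = $1,210,466.5
Transit Authority: $1,210,466.5 × 0.002 = $2,420.933
Ironvale County: $1,210,466.5 × 0.0118 = $14,283.5047
Thornbury Township: $1,210,466.5 × 0.00483 = $5,846.553195
City of Willowmere: $1,210,466.5 × 0.0073 = $8,836.40545
Total = $31,387.396345

$31,387.40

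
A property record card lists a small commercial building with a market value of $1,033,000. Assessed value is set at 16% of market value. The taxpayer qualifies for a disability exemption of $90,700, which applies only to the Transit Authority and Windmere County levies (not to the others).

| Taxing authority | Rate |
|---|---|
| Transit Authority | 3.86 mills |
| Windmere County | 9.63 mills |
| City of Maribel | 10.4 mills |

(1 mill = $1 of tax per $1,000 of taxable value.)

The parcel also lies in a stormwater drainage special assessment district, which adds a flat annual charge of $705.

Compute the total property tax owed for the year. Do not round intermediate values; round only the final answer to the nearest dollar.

$3,430

Assessed value = $1,033,000 × 0.16 = $165,280
Transit Authority: ($165,280 − $90,700) × 0.00386 = $74,580 × 0.00386 = $287.8788
Windmere County: ($165,280 − $90,700) × 0.00963 = $74,580 × 0.00963 = $718.2054
City of Maribel: $165,280 × 0.0104 = $1,718.912
Levies subtotal = $2,724.9962
Total = $2,724.9962 + $705 = $3,429.9962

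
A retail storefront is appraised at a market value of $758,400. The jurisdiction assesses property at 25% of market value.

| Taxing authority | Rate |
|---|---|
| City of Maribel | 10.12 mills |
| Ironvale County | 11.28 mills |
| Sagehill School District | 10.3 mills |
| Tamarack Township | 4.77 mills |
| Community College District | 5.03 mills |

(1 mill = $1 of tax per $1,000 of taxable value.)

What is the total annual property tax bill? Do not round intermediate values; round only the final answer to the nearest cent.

$7,868.40

Assessed value = $758,400 × 0.25 = $189,600
City of Maribel: $189,600 × 0.01012 = $1,918.752
Ironvale County: $189,600 × 0.01128 = $2,138.688
Sagehill School District: $189,600 × 0.0103 = $1,952.88
Tamarack Township: $189,600 × 0.00477 = $904.392
Community College District: $189,600 × 0.00503 = $953.688
Total = $1,918.752 + $2,138.688 + $1,952.88 + $904.392 + $953.688 = $7,868.4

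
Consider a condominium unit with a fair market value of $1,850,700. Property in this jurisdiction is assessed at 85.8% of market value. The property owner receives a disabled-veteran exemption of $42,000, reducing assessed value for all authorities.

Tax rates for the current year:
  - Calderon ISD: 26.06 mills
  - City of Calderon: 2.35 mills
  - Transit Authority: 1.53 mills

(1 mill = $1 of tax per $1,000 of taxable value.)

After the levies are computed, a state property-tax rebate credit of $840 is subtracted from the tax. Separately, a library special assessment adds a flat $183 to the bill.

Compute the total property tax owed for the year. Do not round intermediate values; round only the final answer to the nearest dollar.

$45,627

Assessed value = $1,850,700 × 0.858 = $1,587,900.6
Taxable value = $1,587,900.6 − $42,000 = $1,545,900.6
Calderon ISD: $1,545,900.6 × 0.02606 = $40,286.169636
City of Calderon: $1,545,900.6 × 0.00235 = $3,632.86641
Transit Authority: $1,545,900.6 × 0.00153 = $2,365.227918
Levies subtotal = $46,284.263964
After credit = $46,284.263964 − $840 = $45,444.263964
Total = $45,444.263964 + $183 = $45,627.263964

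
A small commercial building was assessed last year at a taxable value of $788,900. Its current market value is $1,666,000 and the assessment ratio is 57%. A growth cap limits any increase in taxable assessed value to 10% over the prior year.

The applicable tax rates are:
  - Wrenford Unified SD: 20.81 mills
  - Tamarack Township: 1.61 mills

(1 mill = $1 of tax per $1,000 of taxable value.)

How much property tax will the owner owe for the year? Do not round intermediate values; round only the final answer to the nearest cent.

$19,455.85

Uncapped assessed value = $1,666,000 × 0.57 = $949,620
Cap limit = $788,900 × 1.1 = $867,790
Taxable assessed value = min($949,620, $867,790) = $867,790 (cap binds)
Wrenford Unified SD: $867,790 × 0.02081 = $18,058.7099
Tamarack Township: $867,790 × 0.00161 = $1,397.1419
Total = $19,455.8518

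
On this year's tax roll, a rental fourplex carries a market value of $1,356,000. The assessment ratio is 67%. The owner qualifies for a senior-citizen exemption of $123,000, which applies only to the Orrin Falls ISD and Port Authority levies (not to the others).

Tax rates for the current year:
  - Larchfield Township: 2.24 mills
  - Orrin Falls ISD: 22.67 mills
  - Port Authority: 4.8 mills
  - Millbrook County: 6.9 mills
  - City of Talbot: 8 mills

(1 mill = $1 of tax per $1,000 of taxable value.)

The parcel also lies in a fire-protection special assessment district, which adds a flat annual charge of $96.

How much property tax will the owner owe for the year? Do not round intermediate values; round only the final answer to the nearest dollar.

Assessed value = $1,356,000 × 0.67 = $908,520
Larchfield Township: $908,520 × 0.00224 = $2,035.0848
Orrin Falls ISD: ($908,520 − $123,000) × 0.02267 = $785,520 × 0.02267 = $17,807.7384
Port Authority: ($908,520 − $123,000) × 0.0048 = $785,520 × 0.0048 = $3,770.496
Millbrook County: $908,520 × 0.0069 = $6,268.788
City of Talbot: $908,520 × 0.008 = $7,268.16
Levies subtotal = $37,150.2672
Total = $37,150.2672 + $96 = $37,246.2672

$37,246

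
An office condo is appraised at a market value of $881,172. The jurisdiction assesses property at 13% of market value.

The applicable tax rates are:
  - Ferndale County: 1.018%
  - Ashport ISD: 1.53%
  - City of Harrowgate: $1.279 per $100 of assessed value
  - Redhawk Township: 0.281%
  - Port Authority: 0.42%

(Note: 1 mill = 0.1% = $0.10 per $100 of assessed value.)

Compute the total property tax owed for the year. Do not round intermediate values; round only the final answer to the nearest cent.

Assessed value = $881,172 × 0.13 = $114,552.36
Ferndale County: $114,552.36 × 0.01018 = $1,166.1430248
Ashport ISD: $114,552.36 × 0.0153 = $1,752.651108
City of Harrowgate: $114,552.36 × 0.01279 = $1,465.1246844
Redhawk Township: $114,552.36 × 0.00281 = $321.8921316
Port Authority: $114,552.36 × 0.0042 = $481.119912
Total = $5,186.9308608

$5,186.93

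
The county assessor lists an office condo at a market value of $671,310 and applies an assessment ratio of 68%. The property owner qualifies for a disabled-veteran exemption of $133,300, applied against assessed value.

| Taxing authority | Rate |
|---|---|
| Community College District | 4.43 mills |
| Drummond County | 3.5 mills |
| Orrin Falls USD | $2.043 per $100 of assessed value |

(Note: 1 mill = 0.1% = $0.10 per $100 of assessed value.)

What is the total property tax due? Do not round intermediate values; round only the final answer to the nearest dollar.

Assessed value = $671,310 × 0.68 = $456,490.8
Taxable value = $456,490.8 − $133,300 = $323,190.8
Community College District: $323,190.8 × 0.00443 = $1,431.735244
Drummond County: $323,190.8 × 0.0035 = $1,131.1678
Orrin Falls USD: $323,190.8 × 0.02043 = $6,602.788044
Total = $9,165.691088

$9,166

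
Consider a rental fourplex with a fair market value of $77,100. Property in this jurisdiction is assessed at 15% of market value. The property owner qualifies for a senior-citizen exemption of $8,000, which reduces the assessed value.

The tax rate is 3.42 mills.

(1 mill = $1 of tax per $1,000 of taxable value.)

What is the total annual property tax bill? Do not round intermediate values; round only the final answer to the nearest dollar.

Assessed value = $77,100 × 0.15 = $11,565
Taxable value = $11,565 − $8,000 = $3,565
Tax = $3,565 × 0.00342 = $12.1923

$12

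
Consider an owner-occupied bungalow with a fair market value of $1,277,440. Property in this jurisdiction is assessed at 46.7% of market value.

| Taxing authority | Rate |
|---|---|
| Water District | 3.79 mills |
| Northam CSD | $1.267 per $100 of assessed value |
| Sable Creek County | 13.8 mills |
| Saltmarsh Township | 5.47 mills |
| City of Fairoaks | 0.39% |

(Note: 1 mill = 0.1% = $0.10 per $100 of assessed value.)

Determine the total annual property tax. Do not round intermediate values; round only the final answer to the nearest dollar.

Assessed value = $1,277,440 × 0.467 = $596,564.48
Water District: $596,564.48 × 0.00379 = $2,260.9793792
Northam CSD: $596,564.48 × 0.01267 = $7,558.4719616
Sable Creek County: $596,564.48 × 0.0138 = $8,232.589824
Saltmarsh Township: $596,564.48 × 0.00547 = $3,263.2077056
City of Fairoaks: $596,564.48 × 0.0039 = $2,326.601472
Total = $23,641.8503424

$23,642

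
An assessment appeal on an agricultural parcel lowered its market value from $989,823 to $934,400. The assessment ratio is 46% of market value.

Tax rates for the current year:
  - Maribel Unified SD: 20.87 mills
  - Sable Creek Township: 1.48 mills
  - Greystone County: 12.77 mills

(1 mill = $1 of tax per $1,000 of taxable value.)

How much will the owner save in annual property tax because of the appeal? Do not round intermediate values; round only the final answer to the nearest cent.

Old assessed value = $989,823 × 0.46 = $455,318.58
New assessed value = $934,400 × 0.46 = $429,824
Combined rate = 0.02087 + 0.00148 + 0.01277 = 0.03512
Old tax = $455,318.58 × 0.03512 = $15,990.7885296
New tax = $429,824 × 0.03512 = $15,095.41888
Reduction = $15,990.7885296 − $15,095.41888 = $895.3696496

$895.37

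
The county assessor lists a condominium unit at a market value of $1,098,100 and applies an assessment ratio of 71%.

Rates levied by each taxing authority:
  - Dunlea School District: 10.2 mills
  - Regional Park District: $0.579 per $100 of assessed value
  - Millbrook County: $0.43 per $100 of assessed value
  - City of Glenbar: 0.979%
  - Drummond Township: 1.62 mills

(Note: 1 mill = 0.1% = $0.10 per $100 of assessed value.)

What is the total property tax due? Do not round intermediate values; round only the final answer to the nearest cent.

$24,714.94

Assessed value = $1,098,100 × 0.71 = $779,651
Dunlea School District: $779,651 × 0.0102 = $7,952.4402
Regional Park District: $779,651 × 0.00579 = $4,514.17929
Millbrook County: $779,651 × 0.0043 = $3,352.4993
City of Glenbar: $779,651 × 0.00979 = $7,632.78329
Drummond Township: $779,651 × 0.00162 = $1,263.03462
Total = $24,714.9367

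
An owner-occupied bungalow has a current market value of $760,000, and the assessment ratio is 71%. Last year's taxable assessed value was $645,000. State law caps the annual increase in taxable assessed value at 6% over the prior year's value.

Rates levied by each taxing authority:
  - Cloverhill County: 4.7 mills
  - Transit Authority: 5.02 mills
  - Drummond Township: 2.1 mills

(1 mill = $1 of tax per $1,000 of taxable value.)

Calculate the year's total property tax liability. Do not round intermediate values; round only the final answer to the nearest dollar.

Uncapped assessed value = $760,000 × 0.71 = $539,600
Cap limit = $645,000 × 1.06 = $683,700
Taxable assessed value = min($539,600, $683,700) = $539,600 (cap does not bind)
Cloverhill County: $539,600 × 0.0047 = $2,536.12
Transit Authority: $539,600 × 0.00502 = $2,708.792
Drummond Township: $539,600 × 0.0021 = $1,133.16
Total = $6,378.072

$6,378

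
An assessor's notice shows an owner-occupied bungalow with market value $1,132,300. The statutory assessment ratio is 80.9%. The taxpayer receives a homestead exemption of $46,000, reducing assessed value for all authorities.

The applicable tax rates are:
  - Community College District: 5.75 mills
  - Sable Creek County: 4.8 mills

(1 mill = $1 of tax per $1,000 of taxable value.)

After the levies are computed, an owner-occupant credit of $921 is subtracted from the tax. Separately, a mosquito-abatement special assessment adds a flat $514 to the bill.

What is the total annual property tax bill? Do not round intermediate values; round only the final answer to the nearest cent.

$8,771.82

Assessed value = $1,132,300 × 0.809 = $916,030.7
Taxable value = $916,030.7 − $46,000 = $870,030.7
Community College District: $870,030.7 × 0.00575 = $5,002.676525
Sable Creek County: $870,030.7 × 0.0048 = $4,176.14736
Levies subtotal = $9,178.823885
After credit = $9,178.823885 − $921 = $8,257.823885
Total = $8,257.823885 + $514 = $8,771.823885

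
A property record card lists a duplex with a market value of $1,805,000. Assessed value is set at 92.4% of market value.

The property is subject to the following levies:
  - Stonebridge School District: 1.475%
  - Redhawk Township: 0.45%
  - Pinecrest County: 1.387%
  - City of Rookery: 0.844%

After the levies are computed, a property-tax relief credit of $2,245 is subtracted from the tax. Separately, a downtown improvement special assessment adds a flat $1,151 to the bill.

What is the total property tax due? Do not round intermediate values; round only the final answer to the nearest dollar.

Assessed value = $1,805,000 × 0.924 = $1,667,820
Stonebridge School District: $1,667,820 × 0.01475 = $24,600.345
Redhawk Township: $1,667,820 × 0.0045 = $7,505.19
Pinecrest County: $1,667,820 × 0.01387 = $23,132.6634
City of Rookery: $1,667,820 × 0.00844 = $14,076.4008
Levies subtotal = $69,314.5992
After credit = $69,314.5992 − $2,245 = $67,069.5992
Total = $67,069.5992 + $1,151 = $68,220.5992

$68,221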